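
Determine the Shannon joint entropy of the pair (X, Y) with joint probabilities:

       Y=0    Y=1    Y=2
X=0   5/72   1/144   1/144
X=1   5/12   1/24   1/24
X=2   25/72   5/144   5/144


H(X,Y) = -Σ p(x,y) log₂ p(x,y)
  p(0,0)=5/72: -0.0694 × log₂(0.0694) = 0.2672
  p(0,1)=1/144: -0.0069 × log₂(0.0069) = 0.0498
  p(0,2)=1/144: -0.0069 × log₂(0.0069) = 0.0498
  p(1,0)=5/12: -0.4167 × log₂(0.4167) = 0.5263
  p(1,1)=1/24: -0.0417 × log₂(0.0417) = 0.1910
  p(1,2)=1/24: -0.0417 × log₂(0.0417) = 0.1910
  p(2,0)=25/72: -0.3472 × log₂(0.3472) = 0.5299
  p(2,1)=5/144: -0.0347 × log₂(0.0347) = 0.1683
  p(2,2)=5/144: -0.0347 × log₂(0.0347) = 0.1683
H(X,Y) = 2.1417 bits


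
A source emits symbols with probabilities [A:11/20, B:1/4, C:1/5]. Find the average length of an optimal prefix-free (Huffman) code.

Huffman tree construction:
Combine smallest probabilities repeatedly
Resulting codes:
  A: 1 (length 1)
  B: 01 (length 2)
  C: 00 (length 2)
Average length = Σ p(s) × length(s) = 1.4500 bits


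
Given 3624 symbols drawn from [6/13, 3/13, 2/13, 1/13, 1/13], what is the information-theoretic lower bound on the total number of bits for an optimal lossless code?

Entropy H = 1.9878 bits/symbol
Minimum bits = H × n = 1.9878 × 3624
= 7203.69 bits


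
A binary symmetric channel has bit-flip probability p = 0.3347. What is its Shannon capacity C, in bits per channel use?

For BSC with error probability p:
C = 1 - H(p) where H(p) is binary entropy
H(0.3347) = -0.3347 × log₂(0.3347) - 0.6653 × log₂(0.6653)
H(p) = 0.9197
C = 1 - 0.9197 = 0.0803 bits/use


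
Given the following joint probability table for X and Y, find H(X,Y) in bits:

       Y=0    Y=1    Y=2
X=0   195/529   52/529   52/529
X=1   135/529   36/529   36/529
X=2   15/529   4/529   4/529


H(X,Y) = -Σ p(x,y) log₂ p(x,y)
  p(0,0)=195/529: -0.3686 × log₂(0.3686) = 0.5307
  p(0,1)=52/529: -0.0983 × log₂(0.0983) = 0.3290
  p(0,2)=52/529: -0.0983 × log₂(0.0983) = 0.3290
  p(1,0)=135/529: -0.2552 × log₂(0.2552) = 0.5028
  p(1,1)=36/529: -0.0681 × log₂(0.0681) = 0.2639
  p(1,2)=36/529: -0.0681 × log₂(0.0681) = 0.2639
  p(2,0)=15/529: -0.0284 × log₂(0.0284) = 0.1458
  p(2,1)=4/529: -0.0076 × log₂(0.0076) = 0.0533
  p(2,2)=4/529: -0.0076 × log₂(0.0076) = 0.0533
H(X,Y) = 2.4715 bits


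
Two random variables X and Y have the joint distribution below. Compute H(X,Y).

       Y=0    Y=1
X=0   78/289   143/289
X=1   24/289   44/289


H(X,Y) = -Σ p(x,y) log₂ p(x,y)
  p(0,0)=78/289: -0.2699 × log₂(0.2699) = 0.5100
  p(0,1)=143/289: -0.4948 × log₂(0.4948) = 0.5023
  p(1,0)=24/289: -0.0830 × log₂(0.0830) = 0.2981
  p(1,1)=44/289: -0.1522 × log₂(0.1522) = 0.4134
H(X,Y) = 1.7238 bits


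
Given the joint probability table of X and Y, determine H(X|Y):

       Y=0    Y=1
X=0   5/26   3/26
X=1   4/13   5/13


H(X|Y) = Σ_y p(y) H(X|Y=y)
  p(Y=0) = 1/2, H(X|Y=0) = 0.9612
  p(Y=1) = 1/2, H(X|Y=1) = 0.7793
H(X|Y) = 0.5000×0.9612 + 0.5000×0.7793 = 0.8703 bits


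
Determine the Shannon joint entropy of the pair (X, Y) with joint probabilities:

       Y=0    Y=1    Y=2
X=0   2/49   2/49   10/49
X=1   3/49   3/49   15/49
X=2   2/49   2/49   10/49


H(X,Y) = -Σ p(x,y) log₂ p(x,y)
  p(0,0)=2/49: -0.0408 × log₂(0.0408) = 0.1884
  p(0,1)=2/49: -0.0408 × log₂(0.0408) = 0.1884
  p(0,2)=10/49: -0.2041 × log₂(0.2041) = 0.4679
  p(1,0)=3/49: -0.0612 × log₂(0.0612) = 0.2467
  p(1,1)=3/49: -0.0612 × log₂(0.0612) = 0.2467
  p(1,2)=15/49: -0.3061 × log₂(0.3061) = 0.5228
  p(2,0)=2/49: -0.0408 × log₂(0.0408) = 0.1884
  p(2,1)=2/49: -0.0408 × log₂(0.0408) = 0.1884
  p(2,2)=10/49: -0.2041 × log₂(0.2041) = 0.4679
H(X,Y) = 2.7055 bits


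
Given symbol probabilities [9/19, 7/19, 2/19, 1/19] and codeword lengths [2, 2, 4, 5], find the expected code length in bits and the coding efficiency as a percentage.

Average length L = Σ p_i × l_i = 2.3684 bits
Entropy H = 1.6068 bits
Efficiency η = H/L × 100% = 67.84%


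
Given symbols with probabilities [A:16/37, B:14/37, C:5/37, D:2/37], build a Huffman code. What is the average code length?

Huffman tree construction:
Combine smallest probabilities repeatedly
Resulting codes:
  A: 0 (length 1)
  B: 11 (length 2)
  C: 101 (length 3)
  D: 100 (length 3)
Average length = Σ p(s) × length(s) = 1.7568 bits


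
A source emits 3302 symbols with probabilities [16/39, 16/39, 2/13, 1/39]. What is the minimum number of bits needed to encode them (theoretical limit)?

Entropy H = 1.6057 bits/symbol
Minimum bits = H × n = 1.6057 × 3302
= 5301.90 bits


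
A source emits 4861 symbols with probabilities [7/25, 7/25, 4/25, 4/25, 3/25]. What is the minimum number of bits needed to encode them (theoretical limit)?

Entropy H = 2.2415 bits/symbol
Minimum bits = H × n = 2.2415 × 4861
= 10896.14 bits


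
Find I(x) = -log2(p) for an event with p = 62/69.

Information content I(x) = -log₂(p(x))
I = -log₂(62/69) = -log₂(0.8986)
I = 0.1543 bits


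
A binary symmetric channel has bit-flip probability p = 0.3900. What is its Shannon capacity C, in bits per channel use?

For BSC with error probability p:
C = 1 - H(p) where H(p) is binary entropy
H(0.3900) = -0.3900 × log₂(0.3900) - 0.6100 × log₂(0.6100)
H(p) = 0.9648
C = 1 - 0.9648 = 0.0352 bits/use


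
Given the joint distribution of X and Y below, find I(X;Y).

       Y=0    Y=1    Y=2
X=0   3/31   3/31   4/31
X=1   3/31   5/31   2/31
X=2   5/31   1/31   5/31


H(X) = 1.5835, H(Y) = 1.5788, H(X,Y) = 3.0480
I(X;Y) = H(X) + H(Y) - H(X,Y) = 0.1143 bits


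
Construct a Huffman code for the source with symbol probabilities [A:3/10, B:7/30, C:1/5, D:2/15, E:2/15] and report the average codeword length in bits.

Huffman tree construction:
Combine smallest probabilities repeatedly
Resulting codes:
  A: 11 (length 2)
  B: 01 (length 2)
  C: 00 (length 2)
  D: 100 (length 3)
  E: 101 (length 3)
Average length = Σ p(s) × length(s) = 2.2667 bits


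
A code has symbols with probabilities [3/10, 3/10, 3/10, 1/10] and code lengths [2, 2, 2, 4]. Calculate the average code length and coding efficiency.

Average length L = Σ p_i × l_i = 2.2000 bits
Entropy H = 1.8955 bits
Efficiency η = H/L × 100% = 86.16%


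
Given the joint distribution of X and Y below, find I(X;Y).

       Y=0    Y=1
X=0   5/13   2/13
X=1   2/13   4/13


H(X) = 0.9957, H(Y) = 0.9957, H(X,Y) = 1.8843
I(X;Y) = H(X) + H(Y) - H(X,Y) = 0.1071 bits


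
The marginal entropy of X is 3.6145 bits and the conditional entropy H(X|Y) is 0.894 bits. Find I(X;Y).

I(X;Y) = H(X) - H(X|Y)
I(X;Y) = 3.6145 - 0.894 = 2.7205 bits


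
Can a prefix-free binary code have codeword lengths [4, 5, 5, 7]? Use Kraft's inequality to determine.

Kraft inequality: Σ 2^(-l_i) ≤ 1 for prefix-free code
Calculating: 2^(-4) + 2^(-5) + 2^(-5) + 2^(-7)
= 0.0625 + 0.03125 + 0.03125 + 0.0078125
= 0.1328
Since 0.1328 ≤ 1, prefix-free code exists


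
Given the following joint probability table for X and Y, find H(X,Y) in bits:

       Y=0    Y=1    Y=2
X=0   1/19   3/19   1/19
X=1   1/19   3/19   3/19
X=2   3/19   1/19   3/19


H(X,Y) = -Σ p(x,y) log₂ p(x,y)
  p(0,0)=1/19: -0.0526 × log₂(0.0526) = 0.2236
  p(0,1)=3/19: -0.1579 × log₂(0.1579) = 0.4205
  p(0,2)=1/19: -0.0526 × log₂(0.0526) = 0.2236
  p(1,0)=1/19: -0.0526 × log₂(0.0526) = 0.2236
  p(1,1)=3/19: -0.1579 × log₂(0.1579) = 0.4205
  p(1,2)=3/19: -0.1579 × log₂(0.1579) = 0.4205
  p(2,0)=3/19: -0.1579 × log₂(0.1579) = 0.4205
  p(2,1)=1/19: -0.0526 × log₂(0.0526) = 0.2236
  p(2,2)=3/19: -0.1579 × log₂(0.1579) = 0.4205
H(X,Y) = 2.9966 bits


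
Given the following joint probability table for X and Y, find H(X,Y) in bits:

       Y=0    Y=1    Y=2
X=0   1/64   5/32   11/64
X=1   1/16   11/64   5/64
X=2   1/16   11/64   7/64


H(X,Y) = -Σ p(x,y) log₂ p(x,y)
  p(0,0)=1/64: -0.0156 × log₂(0.0156) = 0.0938
  p(0,1)=5/32: -0.1562 × log₂(0.1562) = 0.4184
  p(0,2)=11/64: -0.1719 × log₂(0.1719) = 0.4367
  p(1,0)=1/16: -0.0625 × log₂(0.0625) = 0.2500
  p(1,1)=11/64: -0.1719 × log₂(0.1719) = 0.4367
  p(1,2)=5/64: -0.0781 × log₂(0.0781) = 0.2873
  p(2,0)=1/16: -0.0625 × log₂(0.0625) = 0.2500
  p(2,1)=11/64: -0.1719 × log₂(0.1719) = 0.4367
  p(2,2)=7/64: -0.1094 × log₂(0.1094) = 0.3492
H(X,Y) = 2.9587 bits


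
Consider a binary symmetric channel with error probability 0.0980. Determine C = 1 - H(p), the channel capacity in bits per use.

For BSC with error probability p:
C = 1 - H(p) where H(p) is binary entropy
H(0.0980) = -0.0980 × log₂(0.0980) - 0.9020 × log₂(0.9020)
H(p) = 0.4626
C = 1 - 0.4626 = 0.5374 bits/use


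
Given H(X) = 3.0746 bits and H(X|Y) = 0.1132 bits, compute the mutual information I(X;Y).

I(X;Y) = H(X) - H(X|Y)
I(X;Y) = 3.0746 - 0.1132 = 2.9614 bits


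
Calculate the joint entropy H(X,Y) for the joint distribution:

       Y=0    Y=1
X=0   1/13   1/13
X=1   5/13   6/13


H(X,Y) = -Σ p(x,y) log₂ p(x,y)
  p(0,0)=1/13: -0.0769 × log₂(0.0769) = 0.2846
  p(0,1)=1/13: -0.0769 × log₂(0.0769) = 0.2846
  p(1,0)=5/13: -0.3846 × log₂(0.3846) = 0.5302
  p(1,1)=6/13: -0.4615 × log₂(0.4615) = 0.5148
H(X,Y) = 1.6143 bits


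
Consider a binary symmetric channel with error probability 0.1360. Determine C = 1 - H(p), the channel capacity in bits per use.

For BSC with error probability p:
C = 1 - H(p) where H(p) is binary entropy
H(0.1360) = -0.1360 × log₂(0.1360) - 0.8640 × log₂(0.8640)
H(p) = 0.5737
C = 1 - 0.5737 = 0.4263 bits/use


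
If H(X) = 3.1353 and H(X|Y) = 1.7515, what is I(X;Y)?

I(X;Y) = H(X) - H(X|Y)
I(X;Y) = 3.1353 - 1.7515 = 1.3838 bits


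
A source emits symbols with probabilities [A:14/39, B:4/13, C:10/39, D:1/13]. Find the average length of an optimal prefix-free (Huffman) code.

Huffman tree construction:
Combine smallest probabilities repeatedly
Resulting codes:
  A: 0 (length 1)
  B: 10 (length 2)
  C: 111 (length 3)
  D: 110 (length 3)
Average length = Σ p(s) × length(s) = 1.9744 bits


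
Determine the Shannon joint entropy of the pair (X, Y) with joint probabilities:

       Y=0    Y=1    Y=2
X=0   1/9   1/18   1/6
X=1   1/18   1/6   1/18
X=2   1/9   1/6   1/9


H(X,Y) = -Σ p(x,y) log₂ p(x,y)
  p(0,0)=1/9: -0.1111 × log₂(0.1111) = 0.3522
  p(0,1)=1/18: -0.0556 × log₂(0.0556) = 0.2317
  p(0,2)=1/6: -0.1667 × log₂(0.1667) = 0.4308
  p(1,0)=1/18: -0.0556 × log₂(0.0556) = 0.2317
  p(1,1)=1/6: -0.1667 × log₂(0.1667) = 0.4308
  p(1,2)=1/18: -0.0556 × log₂(0.0556) = 0.2317
  p(2,0)=1/9: -0.1111 × log₂(0.1111) = 0.3522
  p(2,1)=1/6: -0.1667 × log₂(0.1667) = 0.4308
  p(2,2)=1/9: -0.1111 × log₂(0.1111) = 0.3522
H(X,Y) = 3.0441 bits


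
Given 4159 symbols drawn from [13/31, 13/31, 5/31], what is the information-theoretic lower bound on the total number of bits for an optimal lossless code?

Entropy H = 1.4761 bits/symbol
Minimum bits = H × n = 1.4761 × 4159
= 6139.09 bits


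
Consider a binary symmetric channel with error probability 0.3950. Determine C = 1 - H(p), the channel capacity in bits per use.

For BSC with error probability p:
C = 1 - H(p) where H(p) is binary entropy
H(0.3950) = -0.3950 × log₂(0.3950) - 0.6050 × log₂(0.6050)
H(p) = 0.9680
C = 1 - 0.9680 = 0.0320 bits/use


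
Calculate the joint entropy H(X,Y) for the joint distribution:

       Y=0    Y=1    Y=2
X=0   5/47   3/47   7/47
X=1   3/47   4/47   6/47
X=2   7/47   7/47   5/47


H(X,Y) = -Σ p(x,y) log₂ p(x,y)
  p(0,0)=5/47: -0.1064 × log₂(0.1064) = 0.3439
  p(0,1)=3/47: -0.0638 × log₂(0.0638) = 0.2534
  p(0,2)=7/47: -0.1489 × log₂(0.1489) = 0.4092
  p(1,0)=3/47: -0.0638 × log₂(0.0638) = 0.2534
  p(1,1)=4/47: -0.0851 × log₂(0.0851) = 0.3025
  p(1,2)=6/47: -0.1277 × log₂(0.1277) = 0.3791
  p(2,0)=7/47: -0.1489 × log₂(0.1489) = 0.4092
  p(2,1)=7/47: -0.1489 × log₂(0.1489) = 0.4092
  p(2,2)=5/47: -0.1064 × log₂(0.1064) = 0.3439
H(X,Y) = 3.1037 bits


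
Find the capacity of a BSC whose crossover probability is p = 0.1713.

For BSC with error probability p:
C = 1 - H(p) where H(p) is binary entropy
H(0.1713) = -0.1713 × log₂(0.1713) - 0.8287 × log₂(0.8287)
H(p) = 0.6607
C = 1 - 0.6607 = 0.3393 bits/use


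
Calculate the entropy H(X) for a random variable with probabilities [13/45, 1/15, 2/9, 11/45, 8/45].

H(X) = -Σ p(x) log₂ p(x)
  -13/45 × log₂(13/45) = 0.5175
  -1/15 × log₂(1/15) = 0.2605
  -2/9 × log₂(2/9) = 0.4822
  -11/45 × log₂(11/45) = 0.4968
  -8/45 × log₂(8/45) = 0.4430
H(X) = 2.2000 bits


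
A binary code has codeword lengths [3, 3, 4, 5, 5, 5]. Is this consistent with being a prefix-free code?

Kraft inequality: Σ 2^(-l_i) ≤ 1 for prefix-free code
Calculating: 2^(-3) + 2^(-3) + 2^(-4) + 2^(-5) + 2^(-5) + 2^(-5)
= 0.125 + 0.125 + 0.0625 + 0.03125 + 0.03125 + 0.03125
= 0.4062
Since 0.4062 ≤ 1, prefix-free code exists


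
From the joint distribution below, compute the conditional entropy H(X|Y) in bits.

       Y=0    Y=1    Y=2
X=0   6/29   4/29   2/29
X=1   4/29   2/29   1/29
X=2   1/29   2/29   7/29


H(X|Y) = Σ_y p(y) H(X|Y=y)
  p(Y=0) = 11/29, H(X|Y=0) = 1.3222
  p(Y=1) = 8/29, H(X|Y=1) = 1.5000
  p(Y=2) = 10/29, H(X|Y=2) = 1.1568
H(X|Y) = 0.3793×1.3222 + 0.2759×1.5000 + 0.3448×1.1568 = 1.3142 bits


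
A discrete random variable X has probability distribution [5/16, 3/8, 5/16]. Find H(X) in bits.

H(X) = -Σ p(x) log₂ p(x)
  -5/16 × log₂(5/16) = 0.5244
  -3/8 × log₂(3/8) = 0.5306
  -5/16 × log₂(5/16) = 0.5244
H(X) = 1.5794 bits


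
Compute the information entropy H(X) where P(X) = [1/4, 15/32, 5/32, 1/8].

H(X) = -Σ p(x) log₂ p(x)
  -1/4 × log₂(1/4) = 0.5000
  -15/32 × log₂(15/32) = 0.5124
  -5/32 × log₂(5/32) = 0.4184
  -1/8 × log₂(1/8) = 0.3750
H(X) = 1.8058 bits


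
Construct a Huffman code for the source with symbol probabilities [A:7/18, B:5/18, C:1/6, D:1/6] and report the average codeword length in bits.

Huffman tree construction:
Combine smallest probabilities repeatedly
Resulting codes:
  A: 0 (length 1)
  B: 10 (length 2)
  C: 110 (length 3)
  D: 111 (length 3)
Average length = Σ p(s) × length(s) = 1.9444 bits


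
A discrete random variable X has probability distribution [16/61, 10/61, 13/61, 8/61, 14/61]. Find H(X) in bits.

H(X) = -Σ p(x) log₂ p(x)
  -16/61 × log₂(16/61) = 0.5064
  -10/61 × log₂(10/61) = 0.4277
  -13/61 × log₂(13/61) = 0.4753
  -8/61 × log₂(8/61) = 0.3844
  -14/61 × log₂(14/61) = 0.4873
H(X) = 2.2811 bits


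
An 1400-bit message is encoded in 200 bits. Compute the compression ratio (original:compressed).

Compression ratio = Original / Compressed
= 1400 / 200 = 7.00:1


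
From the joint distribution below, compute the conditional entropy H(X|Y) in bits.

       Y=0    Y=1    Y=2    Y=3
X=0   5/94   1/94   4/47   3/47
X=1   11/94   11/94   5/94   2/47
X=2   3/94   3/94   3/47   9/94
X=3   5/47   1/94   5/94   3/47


H(X|Y) = Σ_y p(y) H(X|Y=y)
  p(Y=0) = 29/94, H(X|Y=0) = 1.8360
  p(Y=1) = 8/47, H(X|Y=1) = 1.3245
  p(Y=2) = 12/47, H(X|Y=2) = 1.9713
  p(Y=3) = 25/94, H(X|Y=3) = 1.9419
H(X|Y) = 0.3085×1.8360 + 0.1702×1.3245 + 0.2553×1.9713 + 0.2660×1.9419 = 1.8116 bits


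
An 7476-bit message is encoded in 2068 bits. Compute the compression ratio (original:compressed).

Compression ratio = Original / Compressed
= 7476 / 2068 = 3.62:1


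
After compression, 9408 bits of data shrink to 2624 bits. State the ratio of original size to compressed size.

Compression ratio = Original / Compressed
= 9408 / 2624 = 3.59:1


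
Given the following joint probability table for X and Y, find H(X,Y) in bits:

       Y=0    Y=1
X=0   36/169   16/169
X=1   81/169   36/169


H(X,Y) = -Σ p(x,y) log₂ p(x,y)
  p(0,0)=36/169: -0.2130 × log₂(0.2130) = 0.4752
  p(0,1)=16/169: -0.0947 × log₂(0.0947) = 0.3220
  p(1,0)=81/169: -0.4793 × log₂(0.4793) = 0.5085
  p(1,1)=36/169: -0.2130 × log₂(0.2130) = 0.4752
H(X,Y) = 1.7810 bits


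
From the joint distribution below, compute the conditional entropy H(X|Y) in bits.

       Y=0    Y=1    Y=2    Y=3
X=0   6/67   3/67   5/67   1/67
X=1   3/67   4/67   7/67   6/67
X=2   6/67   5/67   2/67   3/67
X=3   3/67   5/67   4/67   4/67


H(X|Y) = Σ_y p(y) H(X|Y=y)
  p(Y=0) = 18/67, H(X|Y=0) = 1.9183
  p(Y=1) = 17/67, H(X|Y=1) = 1.9713
  p(Y=2) = 18/67, H(X|Y=2) = 1.8776
  p(Y=3) = 14/67, H(X|Y=3) = 1.7885
H(X|Y) = 0.2687×1.9183 + 0.2537×1.9713 + 0.2687×1.8776 + 0.2090×1.7885 = 1.8937 bits


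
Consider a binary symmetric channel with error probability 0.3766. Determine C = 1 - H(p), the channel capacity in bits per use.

For BSC with error probability p:
C = 1 - H(p) where H(p) is binary entropy
H(0.3766) = -0.3766 × log₂(0.3766) - 0.6234 × log₂(0.6234)
H(p) = 0.9556
C = 1 - 0.9556 = 0.0444 bits/use


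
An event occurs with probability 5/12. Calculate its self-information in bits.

Information content I(x) = -log₂(p(x))
I = -log₂(5/12) = -log₂(0.4167)
I = 1.2630 bits


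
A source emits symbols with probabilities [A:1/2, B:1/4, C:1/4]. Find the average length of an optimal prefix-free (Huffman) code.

Huffman tree construction:
Combine smallest probabilities repeatedly
Resulting codes:
  A: 0 (length 1)
  B: 10 (length 2)
  C: 11 (length 2)
Average length = Σ p(s) × length(s) = 1.5000 bits


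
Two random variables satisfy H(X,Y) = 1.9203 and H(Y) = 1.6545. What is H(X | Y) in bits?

Chain rule: H(X,Y) = H(X|Y) + H(Y)
H(X|Y) = H(X,Y) - H(Y) = 1.9203 - 1.6545 = 0.2658 bits


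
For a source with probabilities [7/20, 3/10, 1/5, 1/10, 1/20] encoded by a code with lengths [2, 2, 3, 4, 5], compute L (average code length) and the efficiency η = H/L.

Average length L = Σ p_i × l_i = 2.5500 bits
Entropy H = 2.0639 bits
Efficiency η = H/L × 100% = 80.94%


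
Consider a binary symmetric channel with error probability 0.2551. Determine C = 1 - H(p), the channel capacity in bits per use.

For BSC with error probability p:
C = 1 - H(p) where H(p) is binary entropy
H(0.2551) = -0.2551 × log₂(0.2551) - 0.7449 × log₂(0.7449)
H(p) = 0.8193
C = 1 - 0.8193 = 0.1807 bits/use


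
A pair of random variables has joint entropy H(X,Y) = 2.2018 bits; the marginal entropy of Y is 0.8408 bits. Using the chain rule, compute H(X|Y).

Chain rule: H(X,Y) = H(X|Y) + H(Y)
H(X|Y) = H(X,Y) - H(Y) = 2.2018 - 0.8408 = 1.361 bits


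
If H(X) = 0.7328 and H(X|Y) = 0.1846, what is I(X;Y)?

I(X;Y) = H(X) - H(X|Y)
I(X;Y) = 0.7328 - 0.1846 = 0.5482 bits


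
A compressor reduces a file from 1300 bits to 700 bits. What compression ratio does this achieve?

Compression ratio = Original / Compressed
= 1300 / 700 = 1.86:1


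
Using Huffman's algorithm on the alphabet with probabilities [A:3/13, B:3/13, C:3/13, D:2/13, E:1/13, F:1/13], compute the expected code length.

Huffman tree construction:
Combine smallest probabilities repeatedly
Resulting codes:
  A: 00 (length 2)
  B: 01 (length 2)
  C: 10 (length 2)
  D: 110 (length 3)
  E: 1110 (length 4)
  F: 1111 (length 4)
Average length = Σ p(s) × length(s) = 2.4615 bits


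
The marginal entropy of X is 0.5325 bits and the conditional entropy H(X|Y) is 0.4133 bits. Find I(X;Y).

I(X;Y) = H(X) - H(X|Y)
I(X;Y) = 0.5325 - 0.4133 = 0.1192 bits


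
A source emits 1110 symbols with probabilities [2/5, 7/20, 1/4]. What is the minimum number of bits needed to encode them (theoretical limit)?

Entropy H = 1.5589 bits/symbol
Minimum bits = H × n = 1.5589 × 1110
= 1730.35 bits


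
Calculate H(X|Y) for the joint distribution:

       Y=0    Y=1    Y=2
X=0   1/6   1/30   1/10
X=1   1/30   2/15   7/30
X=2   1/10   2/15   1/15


H(X|Y) = Σ_y p(y) H(X|Y=y)
  p(Y=0) = 3/10, H(X|Y=0) = 1.3516
  p(Y=1) = 3/10, H(X|Y=1) = 1.3921
  p(Y=2) = 2/5, H(X|Y=2) = 1.3844
H(X|Y) = 0.3000×1.3516 + 0.3000×1.3921 + 0.4000×1.3844 = 1.3769 bits


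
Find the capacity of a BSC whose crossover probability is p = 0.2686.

For BSC with error probability p:
C = 1 - H(p) where H(p) is binary entropy
H(0.2686) = -0.2686 × log₂(0.2686) - 0.7314 × log₂(0.7314)
H(p) = 0.8394
C = 1 - 0.8394 = 0.1606 bits/use


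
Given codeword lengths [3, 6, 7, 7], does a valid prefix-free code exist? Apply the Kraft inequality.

Kraft inequality: Σ 2^(-l_i) ≤ 1 for prefix-free code
Calculating: 2^(-3) + 2^(-6) + 2^(-7) + 2^(-7)
= 0.125 + 0.015625 + 0.0078125 + 0.0078125
= 0.1562
Since 0.1562 ≤ 1, prefix-free code exists


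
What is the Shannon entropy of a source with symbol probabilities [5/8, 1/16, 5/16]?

H(X) = -Σ p(x) log₂ p(x)
  -5/8 × log₂(5/8) = 0.4238
  -1/16 × log₂(1/16) = 0.2500
  -5/16 × log₂(5/16) = 0.5244
H(X) = 1.1982 bits


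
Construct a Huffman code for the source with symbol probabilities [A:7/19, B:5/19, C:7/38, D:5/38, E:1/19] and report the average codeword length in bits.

Huffman tree construction:
Combine smallest probabilities repeatedly
Resulting codes:
  A: 11 (length 2)
  B: 10 (length 2)
  C: 00 (length 2)
  D: 011 (length 3)
  E: 010 (length 3)
Average length = Σ p(s) × length(s) = 2.1842 bits


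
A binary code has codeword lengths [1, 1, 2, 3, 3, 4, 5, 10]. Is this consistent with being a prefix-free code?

Kraft inequality: Σ 2^(-l_i) ≤ 1 for prefix-free code
Calculating: 2^(-1) + 2^(-1) + 2^(-2) + 2^(-3) + 2^(-3) + 2^(-4) + 2^(-5) + 2^(-10)
= 0.5 + 0.5 + 0.25 + 0.125 + 0.125 + 0.0625 + 0.03125 + 0.0009765625
= 1.5947
Since 1.5947 > 1, prefix-free code does not exist


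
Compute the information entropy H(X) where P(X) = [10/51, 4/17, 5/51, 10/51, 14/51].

H(X) = -Σ p(x) log₂ p(x)
  -10/51 × log₂(10/51) = 0.4609
  -4/17 × log₂(4/17) = 0.4912
  -5/51 × log₂(5/51) = 0.3285
  -10/51 × log₂(10/51) = 0.4609
  -14/51 × log₂(14/51) = 0.5120
H(X) = 2.2534 bits


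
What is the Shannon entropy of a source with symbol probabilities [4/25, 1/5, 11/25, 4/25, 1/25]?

H(X) = -Σ p(x) log₂ p(x)
  -4/25 × log₂(4/25) = 0.4230
  -1/5 × log₂(1/5) = 0.4644
  -11/25 × log₂(11/25) = 0.5211
  -4/25 × log₂(4/25) = 0.4230
  -1/25 × log₂(1/25) = 0.1858
H(X) = 2.0173 bits


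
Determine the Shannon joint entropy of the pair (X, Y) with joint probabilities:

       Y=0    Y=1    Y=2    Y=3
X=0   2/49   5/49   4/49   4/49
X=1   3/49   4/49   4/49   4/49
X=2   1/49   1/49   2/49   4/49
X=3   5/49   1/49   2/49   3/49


H(X,Y) = -Σ p(x,y) log₂ p(x,y)
  p(0,0)=2/49: -0.0408 × log₂(0.0408) = 0.1884
  p(0,1)=5/49: -0.1020 × log₂(0.1020) = 0.3360
  p(0,2)=4/49: -0.0816 × log₂(0.0816) = 0.2951
  p(0,3)=4/49: -0.0816 × log₂(0.0816) = 0.2951
  p(1,0)=3/49: -0.0612 × log₂(0.0612) = 0.2467
  p(1,1)=4/49: -0.0816 × log₂(0.0816) = 0.2951
  p(1,2)=4/49: -0.0816 × log₂(0.0816) = 0.2951
  p(1,3)=4/49: -0.0816 × log₂(0.0816) = 0.2951
  p(2,0)=1/49: -0.0204 × log₂(0.0204) = 0.1146
  p(2,1)=1/49: -0.0204 × log₂(0.0204) = 0.1146
  p(2,2)=2/49: -0.0408 × log₂(0.0408) = 0.1884
  p(2,3)=4/49: -0.0816 × log₂(0.0816) = 0.2951
  p(3,0)=5/49: -0.1020 × log₂(0.1020) = 0.3360
  p(3,1)=1/49: -0.0204 × log₂(0.0204) = 0.1146
  p(3,2)=2/49: -0.0408 × log₂(0.0408) = 0.1884
  p(3,3)=3/49: -0.0612 × log₂(0.0612) = 0.2467
H(X,Y) = 3.8447 bits


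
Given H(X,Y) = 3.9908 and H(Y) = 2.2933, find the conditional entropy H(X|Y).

Chain rule: H(X,Y) = H(X|Y) + H(Y)
H(X|Y) = H(X,Y) - H(Y) = 3.9908 - 2.2933 = 1.6975 bits


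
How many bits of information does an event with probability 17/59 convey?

Information content I(x) = -log₂(p(x))
I = -log₂(17/59) = -log₂(0.2881)
I = 1.7952 bits


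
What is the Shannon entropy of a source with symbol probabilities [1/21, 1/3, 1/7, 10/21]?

H(X) = -Σ p(x) log₂ p(x)
  -1/21 × log₂(1/21) = 0.2092
  -1/3 × log₂(1/3) = 0.5283
  -1/7 × log₂(1/7) = 0.4011
  -10/21 × log₂(10/21) = 0.5097
H(X) = 1.6482 bits


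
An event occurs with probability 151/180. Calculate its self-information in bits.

Information content I(x) = -log₂(p(x))
I = -log₂(151/180) = -log₂(0.8389)
I = 0.2534 bits


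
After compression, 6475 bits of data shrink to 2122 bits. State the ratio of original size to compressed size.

Compression ratio = Original / Compressed
= 6475 / 2122 = 3.05:1


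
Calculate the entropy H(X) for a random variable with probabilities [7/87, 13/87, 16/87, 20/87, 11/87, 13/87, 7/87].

H(X) = -Σ p(x) log₂ p(x)
  -7/87 × log₂(7/87) = 0.2925
  -13/87 × log₂(13/87) = 0.4098
  -16/87 × log₂(16/87) = 0.4493
  -20/87 × log₂(20/87) = 0.4876
  -11/87 × log₂(11/87) = 0.3772
  -13/87 × log₂(13/87) = 0.4098
  -7/87 × log₂(7/87) = 0.2925
H(X) = 2.7187 bits


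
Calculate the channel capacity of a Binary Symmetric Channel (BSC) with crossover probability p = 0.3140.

For BSC with error probability p:
C = 1 - H(p) where H(p) is binary entropy
H(0.3140) = -0.3140 × log₂(0.3140) - 0.6860 × log₂(0.6860)
H(p) = 0.8977
C = 1 - 0.8977 = 0.1023 bits/use


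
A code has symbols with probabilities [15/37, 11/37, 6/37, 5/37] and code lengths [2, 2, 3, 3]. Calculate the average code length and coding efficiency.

Average length L = Σ p_i × l_i = 2.2973 bits
Entropy H = 1.8641 bits
Efficiency η = H/L × 100% = 81.15%


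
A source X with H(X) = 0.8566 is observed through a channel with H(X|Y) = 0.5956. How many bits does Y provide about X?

I(X;Y) = H(X) - H(X|Y)
I(X;Y) = 0.8566 - 0.5956 = 0.261 bits


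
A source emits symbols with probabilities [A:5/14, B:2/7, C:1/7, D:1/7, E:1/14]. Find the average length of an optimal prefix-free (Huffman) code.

Huffman tree construction:
Combine smallest probabilities repeatedly
Resulting codes:
  A: 11 (length 2)
  B: 10 (length 2)
  C: 011 (length 3)
  D: 00 (length 2)
  E: 010 (length 3)
Average length = Σ p(s) × length(s) = 2.2143 bits


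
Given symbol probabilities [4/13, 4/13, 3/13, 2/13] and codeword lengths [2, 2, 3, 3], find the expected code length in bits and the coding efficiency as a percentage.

Average length L = Σ p_i × l_i = 2.3846 bits
Entropy H = 1.9501 bits
Efficiency η = H/L × 100% = 81.78%


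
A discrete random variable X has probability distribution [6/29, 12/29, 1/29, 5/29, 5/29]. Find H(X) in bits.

H(X) = -Σ p(x) log₂ p(x)
  -6/29 × log₂(6/29) = 0.4703
  -12/29 × log₂(12/29) = 0.5268
  -1/29 × log₂(1/29) = 0.1675
  -5/29 × log₂(5/29) = 0.4373
  -5/29 × log₂(5/29) = 0.4373
H(X) = 2.0391 bits


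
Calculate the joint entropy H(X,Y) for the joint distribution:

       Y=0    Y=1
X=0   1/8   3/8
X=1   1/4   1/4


H(X,Y) = -Σ p(x,y) log₂ p(x,y)
  p(0,0)=1/8: -0.1250 × log₂(0.1250) = 0.3750
  p(0,1)=3/8: -0.3750 × log₂(0.3750) = 0.5306
  p(1,0)=1/4: -0.2500 × log₂(0.2500) = 0.5000
  p(1,1)=1/4: -0.2500 × log₂(0.2500) = 0.5000
H(X,Y) = 1.9056 bits


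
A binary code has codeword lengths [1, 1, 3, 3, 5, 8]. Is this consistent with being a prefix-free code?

Kraft inequality: Σ 2^(-l_i) ≤ 1 for prefix-free code
Calculating: 2^(-1) + 2^(-1) + 2^(-3) + 2^(-3) + 2^(-5) + 2^(-8)
= 0.5 + 0.5 + 0.125 + 0.125 + 0.03125 + 0.00390625
= 1.2852
Since 1.2852 > 1, prefix-free code does not exist


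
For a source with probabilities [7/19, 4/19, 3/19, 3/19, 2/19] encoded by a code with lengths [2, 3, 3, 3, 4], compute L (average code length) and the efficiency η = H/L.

Average length L = Σ p_i × l_i = 2.7368 bits
Entropy H = 2.1868 bits
Efficiency η = H/L × 100% = 79.90%


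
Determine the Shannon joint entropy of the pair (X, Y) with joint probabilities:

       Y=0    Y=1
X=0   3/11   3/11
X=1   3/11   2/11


H(X,Y) = -Σ p(x,y) log₂ p(x,y)
  p(0,0)=3/11: -0.2727 × log₂(0.2727) = 0.5112
  p(0,1)=3/11: -0.2727 × log₂(0.2727) = 0.5112
  p(1,0)=3/11: -0.2727 × log₂(0.2727) = 0.5112
  p(1,1)=2/11: -0.1818 × log₂(0.1818) = 0.4472
H(X,Y) = 1.9808 bits


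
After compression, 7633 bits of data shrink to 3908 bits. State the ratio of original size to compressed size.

Compression ratio = Original / Compressed
= 7633 / 3908 = 1.95:1


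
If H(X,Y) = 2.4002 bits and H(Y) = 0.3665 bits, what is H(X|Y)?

Chain rule: H(X,Y) = H(X|Y) + H(Y)
H(X|Y) = H(X,Y) - H(Y) = 2.4002 - 0.3665 = 2.0337 bits


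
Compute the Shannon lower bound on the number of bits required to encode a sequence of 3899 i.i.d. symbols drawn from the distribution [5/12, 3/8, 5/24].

Entropy H = 1.5284 bits/symbol
Minimum bits = H × n = 1.5284 × 3899
= 5959.11 bits


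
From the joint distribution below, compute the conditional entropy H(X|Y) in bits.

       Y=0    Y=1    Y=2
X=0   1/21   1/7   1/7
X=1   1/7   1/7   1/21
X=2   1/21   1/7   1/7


H(X|Y) = Σ_y p(y) H(X|Y=y)
  p(Y=0) = 5/21, H(X|Y=0) = 1.3710
  p(Y=1) = 3/7, H(X|Y=1) = 1.5850
  p(Y=2) = 1/3, H(X|Y=2) = 1.4488
H(X|Y) = 0.2381×1.3710 + 0.4286×1.5850 + 0.3333×1.4488 = 1.4886 bits


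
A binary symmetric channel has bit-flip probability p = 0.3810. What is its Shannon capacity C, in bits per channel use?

For BSC with error probability p:
C = 1 - H(p) where H(p) is binary entropy
H(0.3810) = -0.3810 × log₂(0.3810) - 0.6190 × log₂(0.6190)
H(p) = 0.9587
C = 1 - 0.9587 = 0.0413 bits/use


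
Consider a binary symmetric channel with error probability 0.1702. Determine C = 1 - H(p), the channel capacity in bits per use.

For BSC with error probability p:
C = 1 - H(p) where H(p) is binary entropy
H(0.1702) = -0.1702 × log₂(0.1702) - 0.8298 × log₂(0.8298)
H(p) = 0.6582
C = 1 - 0.6582 = 0.3418 bits/use


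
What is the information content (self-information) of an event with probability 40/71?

Information content I(x) = -log₂(p(x))
I = -log₂(40/71) = -log₂(0.5634)
I = 0.8278 bits


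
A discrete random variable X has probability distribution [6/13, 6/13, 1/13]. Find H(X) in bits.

H(X) = -Σ p(x) log₂ p(x)
  -6/13 × log₂(6/13) = 0.5148
  -6/13 × log₂(6/13) = 0.5148
  -1/13 × log₂(1/13) = 0.2846
H(X) = 1.3143 bits


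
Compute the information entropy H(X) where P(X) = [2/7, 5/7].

H(X) = -Σ p(x) log₂ p(x)
  -2/7 × log₂(2/7) = 0.5164
  -5/7 × log₂(5/7) = 0.3467
H(X) = 0.8631 bits


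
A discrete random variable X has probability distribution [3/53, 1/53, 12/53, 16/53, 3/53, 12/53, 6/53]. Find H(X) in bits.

H(X) = -Σ p(x) log₂ p(x)
  -3/53 × log₂(3/53) = 0.2345
  -1/53 × log₂(1/53) = 0.1081
  -12/53 × log₂(12/53) = 0.4852
  -16/53 × log₂(16/53) = 0.5216
  -3/53 × log₂(3/53) = 0.2345
  -12/53 × log₂(12/53) = 0.4852
  -6/53 × log₂(6/53) = 0.3558
H(X) = 2.4249 bits


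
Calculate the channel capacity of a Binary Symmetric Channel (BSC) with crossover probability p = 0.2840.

For BSC with error probability p:
C = 1 - H(p) where H(p) is binary entropy
H(0.2840) = -0.2840 × log₂(0.2840) - 0.7160 × log₂(0.7160)
H(p) = 0.8608
C = 1 - 0.8608 = 0.1392 bits/use


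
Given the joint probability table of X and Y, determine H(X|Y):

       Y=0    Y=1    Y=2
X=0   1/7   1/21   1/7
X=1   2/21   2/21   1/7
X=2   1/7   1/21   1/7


H(X|Y) = Σ_y p(y) H(X|Y=y)
  p(Y=0) = 8/21, H(X|Y=0) = 1.5613
  p(Y=1) = 4/21, H(X|Y=1) = 1.5000
  p(Y=2) = 3/7, H(X|Y=2) = 1.5850
H(X|Y) = 0.3810×1.5613 + 0.1905×1.5000 + 0.4286×1.5850 = 1.5598 bits


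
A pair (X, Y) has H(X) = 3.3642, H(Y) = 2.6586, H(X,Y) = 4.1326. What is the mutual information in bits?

I(X;Y) = H(X) + H(Y) - H(X,Y)
I(X;Y) = 3.3642 + 2.6586 - 4.1326 = 1.8902 bits


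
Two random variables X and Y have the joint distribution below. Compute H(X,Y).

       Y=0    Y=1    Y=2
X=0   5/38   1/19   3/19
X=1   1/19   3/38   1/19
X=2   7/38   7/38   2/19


H(X,Y) = -Σ p(x,y) log₂ p(x,y)
  p(0,0)=5/38: -0.1316 × log₂(0.1316) = 0.3850
  p(0,1)=1/19: -0.0526 × log₂(0.0526) = 0.2236
  p(0,2)=3/19: -0.1579 × log₂(0.1579) = 0.4205
  p(1,0)=1/19: -0.0526 × log₂(0.0526) = 0.2236
  p(1,1)=3/38: -0.0789 × log₂(0.0789) = 0.2892
  p(1,2)=1/19: -0.0526 × log₂(0.0526) = 0.2236
  p(2,0)=7/38: -0.1842 × log₂(0.1842) = 0.4496
  p(2,1)=7/38: -0.1842 × log₂(0.1842) = 0.4496
  p(2,2)=2/19: -0.1053 × log₂(0.1053) = 0.3419
H(X,Y) = 3.0064 bits


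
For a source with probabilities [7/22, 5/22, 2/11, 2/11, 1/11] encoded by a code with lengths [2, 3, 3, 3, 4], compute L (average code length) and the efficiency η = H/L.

Average length L = Σ p_i × l_i = 2.7727 bits
Entropy H = 2.2203 bits
Efficiency η = H/L × 100% = 80.08%


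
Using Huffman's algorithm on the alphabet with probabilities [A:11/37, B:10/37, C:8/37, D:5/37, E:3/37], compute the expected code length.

Huffman tree construction:
Combine smallest probabilities repeatedly
Resulting codes:
  A: 11 (length 2)
  B: 10 (length 2)
  C: 00 (length 2)
  D: 011 (length 3)
  E: 010 (length 3)
Average length = Σ p(s) × length(s) = 2.2162 bits


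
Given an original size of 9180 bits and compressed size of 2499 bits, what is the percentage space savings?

Space savings = (1 - Compressed/Original) × 100%
= (1 - 2499/9180) × 100%
= 72.78%


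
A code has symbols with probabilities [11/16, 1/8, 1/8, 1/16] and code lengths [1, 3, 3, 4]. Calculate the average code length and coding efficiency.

Average length L = Σ p_i × l_i = 1.6875 bits
Entropy H = 1.3716 bits
Efficiency η = H/L × 100% = 81.28%


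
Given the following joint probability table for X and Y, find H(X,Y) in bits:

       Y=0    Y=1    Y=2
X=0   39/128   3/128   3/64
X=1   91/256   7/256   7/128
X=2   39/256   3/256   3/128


H(X,Y) = -Σ p(x,y) log₂ p(x,y)
  p(0,0)=39/128: -0.3047 × log₂(0.3047) = 0.5224
  p(0,1)=3/128: -0.0234 × log₂(0.0234) = 0.1269
  p(0,2)=3/64: -0.0469 × log₂(0.0469) = 0.2070
  p(1,0)=91/256: -0.3555 × log₂(0.3555) = 0.5304
  p(1,1)=7/256: -0.0273 × log₂(0.0273) = 0.1420
  p(1,2)=7/128: -0.0547 × log₂(0.0547) = 0.2293
  p(2,0)=39/256: -0.1523 × log₂(0.1523) = 0.4136
  p(2,1)=3/256: -0.0117 × log₂(0.0117) = 0.0752
  p(2,2)=3/128: -0.0234 × log₂(0.0234) = 0.1269
H(X,Y) = 2.3736 bits


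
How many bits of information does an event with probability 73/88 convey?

Information content I(x) = -log₂(p(x))
I = -log₂(73/88) = -log₂(0.8295)
I = 0.2696 bits


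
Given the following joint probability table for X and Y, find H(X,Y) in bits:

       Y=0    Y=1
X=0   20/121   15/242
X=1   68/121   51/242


H(X,Y) = -Σ p(x,y) log₂ p(x,y)
  p(0,0)=20/121: -0.1653 × log₂(0.1653) = 0.4292
  p(0,1)=15/242: -0.0620 × log₂(0.0620) = 0.2487
  p(1,0)=68/121: -0.5620 × log₂(0.5620) = 0.4672
  p(1,1)=51/242: -0.2107 × log₂(0.2107) = 0.4734
H(X,Y) = 1.6186 bits


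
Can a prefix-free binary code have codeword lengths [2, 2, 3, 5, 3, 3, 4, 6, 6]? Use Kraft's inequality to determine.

Kraft inequality: Σ 2^(-l_i) ≤ 1 for prefix-free code
Calculating: 2^(-2) + 2^(-2) + 2^(-3) + 2^(-5) + 2^(-3) + 2^(-3) + 2^(-4) + 2^(-6) + 2^(-6)
= 0.25 + 0.25 + 0.125 + 0.03125 + 0.125 + 0.125 + 0.0625 + 0.015625 + 0.015625
= 1.0000
Since 1.0000 ≤ 1, prefix-free code exists


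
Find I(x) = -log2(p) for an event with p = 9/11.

Information content I(x) = -log₂(p(x))
I = -log₂(9/11) = -log₂(0.8182)
I = 0.2895 bits


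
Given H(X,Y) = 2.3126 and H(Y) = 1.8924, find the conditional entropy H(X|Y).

Chain rule: H(X,Y) = H(X|Y) + H(Y)
H(X|Y) = H(X,Y) - H(Y) = 2.3126 - 1.8924 = 0.4202 bits


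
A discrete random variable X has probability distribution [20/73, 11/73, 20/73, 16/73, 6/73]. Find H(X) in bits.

H(X) = -Σ p(x) log₂ p(x)
  -20/73 × log₂(20/73) = 0.5118
  -11/73 × log₂(11/73) = 0.4114
  -20/73 × log₂(20/73) = 0.5118
  -16/73 × log₂(16/73) = 0.4800
  -6/73 × log₂(6/73) = 0.2963
H(X) = 2.2112 bits


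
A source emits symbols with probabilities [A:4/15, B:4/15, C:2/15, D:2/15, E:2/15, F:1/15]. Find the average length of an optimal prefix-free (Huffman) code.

Huffman tree construction:
Combine smallest probabilities repeatedly
Resulting codes:
  A: 01 (length 2)
  B: 10 (length 2)
  C: 001 (length 3)
  D: 110 (length 3)
  E: 111 (length 3)
  F: 000 (length 3)
Average length = Σ p(s) × length(s) = 2.4667 bits


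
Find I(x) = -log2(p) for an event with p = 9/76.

Information content I(x) = -log₂(p(x))
I = -log₂(9/76) = -log₂(0.1184)
I = 3.0780 bits


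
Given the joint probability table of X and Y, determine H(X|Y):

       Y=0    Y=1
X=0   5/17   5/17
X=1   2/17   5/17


H(X|Y) = Σ_y p(y) H(X|Y=y)
  p(Y=0) = 7/17, H(X|Y=0) = 0.8631
  p(Y=1) = 10/17, H(X|Y=1) = 1.0000
H(X|Y) = 0.4118×0.8631 + 0.5882×1.0000 = 0.9436 bits


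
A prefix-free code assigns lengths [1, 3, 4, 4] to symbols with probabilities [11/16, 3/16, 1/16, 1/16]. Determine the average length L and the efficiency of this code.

Average length L = Σ p_i × l_i = 1.7500 bits
Entropy H = 1.3245 bits
Efficiency η = H/L × 100% = 75.68%


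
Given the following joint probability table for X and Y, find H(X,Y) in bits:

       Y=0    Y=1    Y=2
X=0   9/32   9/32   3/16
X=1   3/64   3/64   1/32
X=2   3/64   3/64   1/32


H(X,Y) = -Σ p(x,y) log₂ p(x,y)
  p(0,0)=9/32: -0.2812 × log₂(0.2812) = 0.5147
  p(0,1)=9/32: -0.2812 × log₂(0.2812) = 0.5147
  p(0,2)=3/16: -0.1875 × log₂(0.1875) = 0.4528
  p(1,0)=3/64: -0.0469 × log₂(0.0469) = 0.2070
  p(1,1)=3/64: -0.0469 × log₂(0.0469) = 0.2070
  p(1,2)=1/32: -0.0312 × log₂(0.0312) = 0.1562
  p(2,0)=3/64: -0.0469 × log₂(0.0469) = 0.2070
  p(2,1)=3/64: -0.0469 × log₂(0.0469) = 0.2070
  p(2,2)=1/32: -0.0312 × log₂(0.0312) = 0.1562
H(X,Y) = 2.6226 bits


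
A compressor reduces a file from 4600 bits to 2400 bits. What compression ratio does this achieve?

Compression ratio = Original / Compressed
= 4600 / 2400 = 1.92:1


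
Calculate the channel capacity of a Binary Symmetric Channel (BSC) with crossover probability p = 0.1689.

For BSC with error probability p:
C = 1 - H(p) where H(p) is binary entropy
H(0.1689) = -0.1689 × log₂(0.1689) - 0.8311 × log₂(0.8311)
H(p) = 0.6552
C = 1 - 0.6552 = 0.3448 bits/use


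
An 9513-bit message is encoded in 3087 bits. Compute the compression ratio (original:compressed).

Compression ratio = Original / Compressed
= 9513 / 3087 = 3.08:1


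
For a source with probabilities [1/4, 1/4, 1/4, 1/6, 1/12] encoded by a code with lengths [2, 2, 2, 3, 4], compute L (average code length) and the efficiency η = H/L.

Average length L = Σ p_i × l_i = 2.3333 bits
Entropy H = 2.2296 bits
Efficiency η = H/L × 100% = 95.55%


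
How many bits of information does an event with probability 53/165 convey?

Information content I(x) = -log₂(p(x))
I = -log₂(53/165) = -log₂(0.3212)
I = 1.6384 bits


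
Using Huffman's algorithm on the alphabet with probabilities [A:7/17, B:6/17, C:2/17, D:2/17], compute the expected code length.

Huffman tree construction:
Combine smallest probabilities repeatedly
Resulting codes:
  A: 0 (length 1)
  B: 11 (length 2)
  C: 100 (length 3)
  D: 101 (length 3)
Average length = Σ p(s) × length(s) = 1.8235 bits


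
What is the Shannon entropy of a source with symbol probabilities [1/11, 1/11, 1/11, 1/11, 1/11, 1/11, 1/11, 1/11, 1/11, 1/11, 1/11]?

H(X) = -Σ p(x) log₂ p(x)
  -1/11 × log₂(1/11) = 0.3145
  -1/11 × log₂(1/11) = 0.3145
  -1/11 × log₂(1/11) = 0.3145
  -1/11 × log₂(1/11) = 0.3145
  -1/11 × log₂(1/11) = 0.3145
  -1/11 × log₂(1/11) = 0.3145
  -1/11 × log₂(1/11) = 0.3145
  -1/11 × log₂(1/11) = 0.3145
  -1/11 × log₂(1/11) = 0.3145
  -1/11 × log₂(1/11) = 0.3145
  -1/11 × log₂(1/11) = 0.3145
H(X) = 3.4594 bits


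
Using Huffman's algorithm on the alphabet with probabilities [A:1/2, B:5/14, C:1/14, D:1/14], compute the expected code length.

Huffman tree construction:
Combine smallest probabilities repeatedly
Resulting codes:
  A: 0 (length 1)
  B: 11 (length 2)
  C: 100 (length 3)
  D: 101 (length 3)
Average length = Σ p(s) × length(s) = 1.6429 bits
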